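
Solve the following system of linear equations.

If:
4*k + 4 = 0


Then:
k = -1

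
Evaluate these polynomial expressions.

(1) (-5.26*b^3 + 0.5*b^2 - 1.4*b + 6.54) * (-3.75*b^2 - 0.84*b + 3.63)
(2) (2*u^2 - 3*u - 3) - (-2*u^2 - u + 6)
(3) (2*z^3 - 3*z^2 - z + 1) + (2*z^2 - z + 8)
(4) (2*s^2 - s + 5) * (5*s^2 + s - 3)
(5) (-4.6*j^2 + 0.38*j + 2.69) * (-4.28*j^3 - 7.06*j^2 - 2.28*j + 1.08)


(1) = 19.725*b^5 + 2.5434*b^4 - 14.2638*b^3 - 21.534*b^2 - 10.5756*b + 23.7402
(2) = 4*u^2 - 2*u - 9
(3) = 2*z^3 - z^2 - 2*z + 9
(4) = 10*s^4 - 3*s^3 + 18*s^2 + 8*s - 15
(5) = 19.688*j^5 + 30.8496*j^4 - 3.708*j^3 - 24.8258*j^2 - 5.7228*j + 2.9052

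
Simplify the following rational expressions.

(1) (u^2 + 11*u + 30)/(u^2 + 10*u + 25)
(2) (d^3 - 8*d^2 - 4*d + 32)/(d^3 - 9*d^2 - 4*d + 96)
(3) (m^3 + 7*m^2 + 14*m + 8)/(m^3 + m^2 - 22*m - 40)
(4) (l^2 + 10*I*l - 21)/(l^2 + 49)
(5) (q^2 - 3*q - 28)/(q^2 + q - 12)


(1) = (u + 6)/(u + 5)
(2) = (d^2 - 4)/(d^2 - d - 12)
(3) = (m + 1)/(m - 5)
(4) = (l + 3*I)/(l - 7*I)
(5) = (q - 7)/(q - 3)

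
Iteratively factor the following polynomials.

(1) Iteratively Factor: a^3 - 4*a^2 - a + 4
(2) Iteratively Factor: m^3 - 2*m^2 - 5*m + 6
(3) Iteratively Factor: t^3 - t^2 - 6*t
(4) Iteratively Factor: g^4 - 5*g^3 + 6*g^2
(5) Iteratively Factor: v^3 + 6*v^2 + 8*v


(1) = (a - 1)*(a^2 - 3*a - 4) = (a - 1)*(a + 1)*(a - 4)
(2) = (m + 2)*(m^2 - 4*m + 3) = (m - 3)*(m + 2)*(m - 1)
(3) = (t + 2)*(t^2 - 3*t) = (t - 3)*(t + 2)*(t)
(4) = (g)*(g^3 - 5*g^2 + 6*g) = g*(g - 2)*(g^2 - 3*g) = g*(g - 3)*(g - 2)*(g)
(5) = (v + 2)*(v^2 + 4*v) = v*(v + 2)*(v + 4)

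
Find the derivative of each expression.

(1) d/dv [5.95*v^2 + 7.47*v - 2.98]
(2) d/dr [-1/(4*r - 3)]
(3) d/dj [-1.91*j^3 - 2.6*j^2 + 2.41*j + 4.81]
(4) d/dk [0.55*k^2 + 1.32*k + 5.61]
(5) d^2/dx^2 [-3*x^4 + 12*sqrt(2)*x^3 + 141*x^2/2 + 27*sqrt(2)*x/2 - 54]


(1) = 11.9*v + 7.47
(2) = 4/(4*r - 3)^2
(3) = -5.73*j^2 - 5.2*j + 2.41
(4) = 1.1*k + 1.32
(5) = -36*x^2 + 72*sqrt(2)*x + 141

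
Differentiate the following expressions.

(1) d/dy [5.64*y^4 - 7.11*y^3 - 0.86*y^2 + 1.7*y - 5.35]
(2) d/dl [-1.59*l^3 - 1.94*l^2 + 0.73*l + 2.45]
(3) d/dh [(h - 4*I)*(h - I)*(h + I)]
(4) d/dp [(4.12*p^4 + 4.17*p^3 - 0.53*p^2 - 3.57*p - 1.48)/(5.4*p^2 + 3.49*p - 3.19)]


(1) = 22.56*y^3 - 21.33*y^2 - 1.72*y + 1.7
(2) = -4.77*l^2 - 3.88*l + 0.73
(3) = 3*h^2 - 8*I*h + 1
(4) = (44.496*p^5 + 65.6544*p^4 - 23.4646*p^3 - 22.4786*p^2 + 19.3654*p + 16.5535)/(29.16*p^4 + 37.692*p^3 - 22.2719*p^2 - 22.2662*p + 10.1761)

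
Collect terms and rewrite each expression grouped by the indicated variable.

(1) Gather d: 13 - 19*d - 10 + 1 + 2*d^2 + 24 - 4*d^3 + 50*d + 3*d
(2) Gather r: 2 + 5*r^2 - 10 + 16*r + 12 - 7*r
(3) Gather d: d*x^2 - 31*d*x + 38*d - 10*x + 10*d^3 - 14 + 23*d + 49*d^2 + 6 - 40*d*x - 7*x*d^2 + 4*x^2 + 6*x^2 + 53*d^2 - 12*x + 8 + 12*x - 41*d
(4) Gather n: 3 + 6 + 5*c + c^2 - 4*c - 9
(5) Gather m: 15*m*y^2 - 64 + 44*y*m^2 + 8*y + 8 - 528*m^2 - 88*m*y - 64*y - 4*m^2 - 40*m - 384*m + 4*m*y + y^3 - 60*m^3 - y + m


(1) = -4*d^3 + 2*d^2 + 34*d + 28
(2) = 5*r^2 + 9*r + 4
(3) = 10*d^3 + d^2*(102 - 7*x) + d*(x^2 - 71*x + 20) + 10*x^2 - 10*x
(4) = c^2 + c
(5) = -60*m^3 + m^2*(44*y - 532) + m*(15*y^2 - 84*y - 423) + y^3 - 57*y - 56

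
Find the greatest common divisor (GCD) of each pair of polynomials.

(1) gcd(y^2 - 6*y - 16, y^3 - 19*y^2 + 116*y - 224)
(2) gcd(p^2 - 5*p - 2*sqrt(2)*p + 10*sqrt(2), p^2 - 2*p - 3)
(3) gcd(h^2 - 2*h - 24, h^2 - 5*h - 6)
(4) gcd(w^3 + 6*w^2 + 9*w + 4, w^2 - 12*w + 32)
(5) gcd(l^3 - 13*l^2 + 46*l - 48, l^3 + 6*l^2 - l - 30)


(1) = gcd((y - 8)*(y + 2), (y - 8)*(y - 7)*(y - 4)) = y - 8
(2) = 1
(3) = gcd((h - 6)*(h + 4), (h - 6)*(h + 1)) = h - 6
(4) = gcd((w + 1)^2*(w + 4), (w - 8)*(w - 4)) = 1
(5) = gcd((l - 8)*(l - 3)*(l - 2), (l - 2)*(l + 3)*(l + 5)) = l - 2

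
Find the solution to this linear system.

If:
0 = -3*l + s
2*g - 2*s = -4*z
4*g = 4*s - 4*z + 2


Then:
g = s + 1
l = s/3
z = -1/2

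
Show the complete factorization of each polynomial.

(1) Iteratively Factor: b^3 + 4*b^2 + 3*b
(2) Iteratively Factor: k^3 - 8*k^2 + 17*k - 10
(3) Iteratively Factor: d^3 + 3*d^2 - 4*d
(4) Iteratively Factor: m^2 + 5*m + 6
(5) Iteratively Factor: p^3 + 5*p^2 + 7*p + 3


(1) = (b)*(b^2 + 4*b + 3) = b*(b + 3)*(b + 1)
(2) = (k - 2)*(k^2 - 6*k + 5) = (k - 2)*(k - 1)*(k - 5)
(3) = (d)*(d^2 + 3*d - 4) = d*(d - 1)*(d + 4)
(4) = (m + 2)*(m + 3)
(5) = (p + 1)*(p^2 + 4*p + 3) = (p + 1)*(p + 3)*(p + 1)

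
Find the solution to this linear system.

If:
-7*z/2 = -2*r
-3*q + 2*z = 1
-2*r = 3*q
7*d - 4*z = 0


Then:
d = 8/77
q = -7/33
r = 7/22
z = 2/11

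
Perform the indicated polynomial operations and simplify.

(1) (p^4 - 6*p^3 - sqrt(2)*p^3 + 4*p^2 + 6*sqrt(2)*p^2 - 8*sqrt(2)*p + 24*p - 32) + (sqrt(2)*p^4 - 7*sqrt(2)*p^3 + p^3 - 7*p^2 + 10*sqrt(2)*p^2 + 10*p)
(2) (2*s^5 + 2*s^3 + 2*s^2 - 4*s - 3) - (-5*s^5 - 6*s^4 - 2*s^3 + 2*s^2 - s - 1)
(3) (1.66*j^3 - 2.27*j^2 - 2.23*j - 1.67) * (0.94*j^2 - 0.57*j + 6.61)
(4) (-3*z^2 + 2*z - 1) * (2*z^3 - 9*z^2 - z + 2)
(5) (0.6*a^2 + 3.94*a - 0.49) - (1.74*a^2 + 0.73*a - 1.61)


(1) = p^4 + sqrt(2)*p^4 - 8*sqrt(2)*p^3 - 5*p^3 - 3*p^2 + 16*sqrt(2)*p^2 - 8*sqrt(2)*p + 34*p - 32
(2) = 7*s^5 + 6*s^4 + 4*s^3 - 3*s - 2
(3) = 1.5604*j^5 - 3.08*j^4 + 10.1703*j^3 - 15.3034*j^2 - 13.7884*j - 11.0387
(4) = -6*z^5 + 31*z^4 - 17*z^3 + z^2 + 5*z - 2
(5) = -1.14*a^2 + 3.21*a + 1.12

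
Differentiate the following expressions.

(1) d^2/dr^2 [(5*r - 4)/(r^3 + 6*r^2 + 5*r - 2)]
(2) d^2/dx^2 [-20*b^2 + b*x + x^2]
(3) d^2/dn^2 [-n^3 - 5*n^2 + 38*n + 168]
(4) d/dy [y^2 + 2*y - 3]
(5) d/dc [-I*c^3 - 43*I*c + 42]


(1) = 2*(15*r^5 + 66*r^4 - 37*r^3 - 432*r^2 - 204*r - 98)/(r^9 + 18*r^8 + 123*r^7 + 390*r^6 + 543*r^5 + 174*r^4 - 223*r^3 - 78*r^2 + 60*r - 8)
(2) = 2
(3) = -6*n - 10
(4) = 2*y + 2
(5) = I*(-3*c^2 - 43)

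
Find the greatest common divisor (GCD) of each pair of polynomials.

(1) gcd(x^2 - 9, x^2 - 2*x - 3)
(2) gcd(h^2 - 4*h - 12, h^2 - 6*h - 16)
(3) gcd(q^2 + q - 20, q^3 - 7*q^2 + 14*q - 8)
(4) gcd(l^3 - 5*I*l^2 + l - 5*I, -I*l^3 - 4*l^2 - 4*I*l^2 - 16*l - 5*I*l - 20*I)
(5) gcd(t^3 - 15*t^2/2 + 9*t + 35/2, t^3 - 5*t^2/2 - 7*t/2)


(1) = gcd((x - 3)*(x + 3), (x - 3)*(x + 1)) = x - 3
(2) = h + 2
(3) = q - 4
(4) = l^2 - 4*I*l + 5
(5) = t^2 - 5*t/2 - 7/2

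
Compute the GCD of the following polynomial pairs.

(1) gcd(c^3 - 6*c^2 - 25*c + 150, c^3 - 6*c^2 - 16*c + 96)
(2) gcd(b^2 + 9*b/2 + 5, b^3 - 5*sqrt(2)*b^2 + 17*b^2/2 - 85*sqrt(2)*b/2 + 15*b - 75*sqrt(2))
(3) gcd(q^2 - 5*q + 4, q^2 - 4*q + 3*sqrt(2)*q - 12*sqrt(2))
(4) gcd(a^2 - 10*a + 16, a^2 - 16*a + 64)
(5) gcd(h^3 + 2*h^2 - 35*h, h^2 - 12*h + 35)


(1) = c - 6
(2) = gcd((b + 2)*(b + 5/2), (b + 5/2)*(b + 6)*(b - 5*sqrt(2))) = b + 5/2
(3) = q - 4
(4) = gcd((a - 8)*(a - 2), (a - 8)^2) = a - 8
(5) = gcd(h*(h - 5)*(h + 7), (h - 7)*(h - 5)) = h - 5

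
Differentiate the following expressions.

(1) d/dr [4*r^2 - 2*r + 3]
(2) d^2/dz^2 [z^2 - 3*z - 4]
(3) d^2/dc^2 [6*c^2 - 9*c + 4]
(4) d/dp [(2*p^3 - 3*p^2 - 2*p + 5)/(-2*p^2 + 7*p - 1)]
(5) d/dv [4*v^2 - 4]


(1) = 8*r - 2
(2) = 2
(3) = 12
(4) = (-4*p^4 + 28*p^3 - 31*p^2 + 26*p - 33)/(4*p^4 - 28*p^3 + 53*p^2 - 14*p + 1)
(5) = 8*v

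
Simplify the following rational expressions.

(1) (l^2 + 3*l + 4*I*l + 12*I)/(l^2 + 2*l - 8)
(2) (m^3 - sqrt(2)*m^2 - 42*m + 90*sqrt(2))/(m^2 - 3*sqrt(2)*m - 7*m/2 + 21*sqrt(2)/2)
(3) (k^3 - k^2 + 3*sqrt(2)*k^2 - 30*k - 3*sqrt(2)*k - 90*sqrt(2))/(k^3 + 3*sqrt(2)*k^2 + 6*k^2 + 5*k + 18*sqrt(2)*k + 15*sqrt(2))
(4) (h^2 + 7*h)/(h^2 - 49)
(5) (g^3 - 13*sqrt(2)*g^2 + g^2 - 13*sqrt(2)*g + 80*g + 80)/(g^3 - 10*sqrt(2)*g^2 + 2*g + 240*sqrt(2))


(1) = (l^2 + l*(3 + 4*I) + 12*I)/(l^2 + 2*l - 8)
(2) = (2*m^2 + 4*sqrt(2)*m - 60)/(2*m - 7)
(3) = (k - 6)/(k + 1)
(4) = h/(h - 7)
(5) = (g + 1)/(g + 3*sqrt(2))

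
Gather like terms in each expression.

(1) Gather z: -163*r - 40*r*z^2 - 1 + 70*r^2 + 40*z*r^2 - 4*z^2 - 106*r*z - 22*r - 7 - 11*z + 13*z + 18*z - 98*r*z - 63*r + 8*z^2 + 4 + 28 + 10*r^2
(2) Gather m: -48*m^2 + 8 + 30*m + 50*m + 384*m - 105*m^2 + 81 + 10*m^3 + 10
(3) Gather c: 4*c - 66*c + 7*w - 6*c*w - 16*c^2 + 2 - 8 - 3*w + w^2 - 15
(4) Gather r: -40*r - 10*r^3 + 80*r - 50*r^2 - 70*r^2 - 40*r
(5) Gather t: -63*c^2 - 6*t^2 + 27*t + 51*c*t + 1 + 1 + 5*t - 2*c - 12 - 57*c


(1) = 80*r^2 - 248*r + z^2*(4 - 40*r) + z*(40*r^2 - 204*r + 20) + 24
(2) = 10*m^3 - 153*m^2 + 464*m + 99
(3) = -16*c^2 + c*(-6*w - 62) + w^2 + 4*w - 21
(4) = -10*r^3 - 120*r^2
(5) = -63*c^2 - 59*c - 6*t^2 + t*(51*c + 32) - 10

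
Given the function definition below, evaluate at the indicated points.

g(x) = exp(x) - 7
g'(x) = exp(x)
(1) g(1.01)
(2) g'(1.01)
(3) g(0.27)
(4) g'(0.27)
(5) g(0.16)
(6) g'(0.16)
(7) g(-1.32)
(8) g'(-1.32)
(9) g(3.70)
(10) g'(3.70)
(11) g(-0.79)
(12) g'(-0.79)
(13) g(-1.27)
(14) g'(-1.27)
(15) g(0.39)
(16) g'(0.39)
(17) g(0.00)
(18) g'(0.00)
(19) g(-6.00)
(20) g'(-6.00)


(1) = -4.25
(2) = 2.75
(3) = -5.69
(4) = 1.31
(5) = -5.83
(6) = 1.17
(7) = -6.73
(8) = 0.27
(9) = 33.45
(10) = 40.45
(11) = -6.55
(12) = 0.45
(13) = -6.72
(14) = 0.28
(15) = -5.52
(16) = 1.48
(17) = -6.00
(18) = 1.00
(19) = -7.00
(20) = 0.00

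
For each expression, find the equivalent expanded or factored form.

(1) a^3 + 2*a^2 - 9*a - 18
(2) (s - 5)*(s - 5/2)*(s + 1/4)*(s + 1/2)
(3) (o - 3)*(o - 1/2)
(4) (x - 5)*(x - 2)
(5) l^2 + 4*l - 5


(1) = (a - 3)*(a + 2)*(a + 3)
(2) = s^4 - 27*s^3/4 + 7*s^2 + 135*s/16 + 25/16
(3) = o^2 - 7*o/2 + 3/2
(4) = x^2 - 7*x + 10
(5) = (l - 1)*(l + 5)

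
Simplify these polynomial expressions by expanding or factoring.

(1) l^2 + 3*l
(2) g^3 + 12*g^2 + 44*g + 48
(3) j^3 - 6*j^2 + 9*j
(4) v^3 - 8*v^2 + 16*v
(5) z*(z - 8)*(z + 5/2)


(1) = l*(l + 3)
(2) = (g + 2)*(g + 4)*(g + 6)
(3) = j*(j - 3)^2
(4) = v*(v - 4)^2
(5) = z^3 - 11*z^2/2 - 20*z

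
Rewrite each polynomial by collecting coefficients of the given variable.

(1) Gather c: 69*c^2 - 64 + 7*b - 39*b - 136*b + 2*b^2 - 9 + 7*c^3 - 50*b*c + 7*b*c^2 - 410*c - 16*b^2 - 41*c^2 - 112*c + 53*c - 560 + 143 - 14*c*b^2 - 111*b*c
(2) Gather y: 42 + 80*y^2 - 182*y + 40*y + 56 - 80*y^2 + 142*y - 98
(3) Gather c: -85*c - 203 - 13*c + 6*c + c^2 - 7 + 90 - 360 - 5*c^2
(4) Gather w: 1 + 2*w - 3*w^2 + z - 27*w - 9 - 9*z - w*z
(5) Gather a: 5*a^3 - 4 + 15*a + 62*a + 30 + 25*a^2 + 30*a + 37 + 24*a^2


(1) = -14*b^2 - 168*b + 7*c^3 + c^2*(7*b + 28) + c*(-14*b^2 - 161*b - 469) - 490
(2) = 0
(3) = -4*c^2 - 92*c - 480
(4) = -3*w^2 + w*(-z - 25) - 8*z - 8
(5) = 5*a^3 + 49*a^2 + 107*a + 63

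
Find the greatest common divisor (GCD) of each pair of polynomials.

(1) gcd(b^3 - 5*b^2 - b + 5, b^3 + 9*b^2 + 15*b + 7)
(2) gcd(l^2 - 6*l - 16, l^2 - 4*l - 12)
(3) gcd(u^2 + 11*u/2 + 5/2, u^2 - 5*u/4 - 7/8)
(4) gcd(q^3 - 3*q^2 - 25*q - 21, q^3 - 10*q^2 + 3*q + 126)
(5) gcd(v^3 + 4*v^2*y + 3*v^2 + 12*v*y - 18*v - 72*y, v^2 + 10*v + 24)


(1) = gcd((b - 5)*(b - 1)*(b + 1), (b + 1)^2*(b + 7)) = b + 1
(2) = l + 2
(3) = u + 1/2
(4) = q^2 - 4*q - 21
(5) = gcd((v - 3)*(v + 6)*(v + 4*y), (v + 4)*(v + 6)) = v + 6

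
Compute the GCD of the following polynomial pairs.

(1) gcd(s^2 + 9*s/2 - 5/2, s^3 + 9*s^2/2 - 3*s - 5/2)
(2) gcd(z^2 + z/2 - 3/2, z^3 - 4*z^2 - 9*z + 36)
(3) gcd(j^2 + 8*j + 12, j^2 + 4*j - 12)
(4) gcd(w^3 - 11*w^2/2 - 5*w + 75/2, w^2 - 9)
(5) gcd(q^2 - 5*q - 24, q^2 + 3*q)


(1) = s + 5
(2) = 1
(3) = j + 6
(4) = gcd((w - 5)*(w - 3)*(w + 5/2), (w - 3)*(w + 3)) = w - 3
(5) = q + 3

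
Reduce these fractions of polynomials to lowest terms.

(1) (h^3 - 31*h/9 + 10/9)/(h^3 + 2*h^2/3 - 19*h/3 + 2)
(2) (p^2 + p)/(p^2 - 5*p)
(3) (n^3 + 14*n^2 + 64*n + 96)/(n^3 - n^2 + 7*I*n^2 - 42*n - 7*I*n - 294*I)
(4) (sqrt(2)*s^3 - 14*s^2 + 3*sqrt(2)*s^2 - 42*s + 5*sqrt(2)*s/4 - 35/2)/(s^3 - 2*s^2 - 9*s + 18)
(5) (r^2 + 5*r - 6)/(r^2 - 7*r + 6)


(1) = (3*h^2 + h - 10)/(3*h^2 + 3*h - 18)
(2) = (p + 1)/(p - 5)
(3) = (n^2 + 8*n + 16)/(n^2 + n*(-7 + 7*I) - 49*I)
(4) = (4*sqrt(2)*s^3 + s^2*(-56 + 12*sqrt(2)) + s*(-168 + 5*sqrt(2)) - 70)/(4*s^3 - 8*s^2 - 36*s + 72)
(5) = (r + 6)/(r - 6)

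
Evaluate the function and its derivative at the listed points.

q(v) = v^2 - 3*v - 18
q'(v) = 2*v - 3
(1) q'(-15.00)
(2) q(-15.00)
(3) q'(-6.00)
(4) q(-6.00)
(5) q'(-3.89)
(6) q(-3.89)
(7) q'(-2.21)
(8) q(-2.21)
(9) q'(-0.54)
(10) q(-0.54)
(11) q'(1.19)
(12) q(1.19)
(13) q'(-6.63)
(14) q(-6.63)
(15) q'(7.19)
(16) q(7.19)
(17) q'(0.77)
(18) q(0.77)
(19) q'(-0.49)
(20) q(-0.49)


(1) = -33.00
(2) = 252.00
(3) = -15.00
(4) = 36.00
(5) = -10.78
(6) = 8.80
(7) = -7.42
(8) = -6.49
(9) = -4.08
(10) = -16.09
(11) = -0.62
(12) = -20.15
(13) = -16.26
(14) = 45.85
(15) = 11.38
(16) = 12.13
(17) = -1.46
(18) = -19.72
(19) = -3.98
(20) = -16.29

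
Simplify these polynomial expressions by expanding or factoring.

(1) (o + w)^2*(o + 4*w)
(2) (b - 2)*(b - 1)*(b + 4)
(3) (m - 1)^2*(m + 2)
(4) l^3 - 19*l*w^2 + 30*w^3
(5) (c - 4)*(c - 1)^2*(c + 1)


(1) = o^3 + 6*o^2*w + 9*o*w^2 + 4*w^3
(2) = b^3 + b^2 - 10*b + 8
(3) = m^3 - 3*m + 2
(4) = (l - 3*w)*(l - 2*w)*(l + 5*w)
(5) = c^4 - 5*c^3 + 3*c^2 + 5*c - 4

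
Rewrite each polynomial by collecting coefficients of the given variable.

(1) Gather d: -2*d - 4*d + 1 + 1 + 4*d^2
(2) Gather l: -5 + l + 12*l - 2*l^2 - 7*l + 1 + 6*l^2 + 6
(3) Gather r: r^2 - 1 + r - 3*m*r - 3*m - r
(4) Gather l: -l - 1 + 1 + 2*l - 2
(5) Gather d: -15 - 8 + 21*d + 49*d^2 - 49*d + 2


(1) = 4*d^2 - 6*d + 2
(2) = 4*l^2 + 6*l + 2
(3) = -3*m*r - 3*m + r^2 - 1
(4) = l - 2
(5) = 49*d^2 - 28*d - 21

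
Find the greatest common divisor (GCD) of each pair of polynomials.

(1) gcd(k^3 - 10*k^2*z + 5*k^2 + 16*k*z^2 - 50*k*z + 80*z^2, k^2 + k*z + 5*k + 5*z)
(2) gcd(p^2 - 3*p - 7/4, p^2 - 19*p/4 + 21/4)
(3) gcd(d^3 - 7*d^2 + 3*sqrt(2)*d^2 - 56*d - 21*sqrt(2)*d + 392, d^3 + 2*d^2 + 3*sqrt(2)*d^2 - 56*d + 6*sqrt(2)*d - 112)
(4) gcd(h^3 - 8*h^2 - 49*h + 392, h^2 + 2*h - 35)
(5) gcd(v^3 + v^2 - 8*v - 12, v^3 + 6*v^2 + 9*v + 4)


(1) = k + 5
(2) = gcd((p - 7/2)*(p + 1/2), (p - 3)*(p - 7/4)) = 1
(3) = d^2 + 3*sqrt(2)*d - 56
(4) = h + 7
(5) = gcd((v - 3)*(v + 2)^2, (v + 1)^2*(v + 4)) = 1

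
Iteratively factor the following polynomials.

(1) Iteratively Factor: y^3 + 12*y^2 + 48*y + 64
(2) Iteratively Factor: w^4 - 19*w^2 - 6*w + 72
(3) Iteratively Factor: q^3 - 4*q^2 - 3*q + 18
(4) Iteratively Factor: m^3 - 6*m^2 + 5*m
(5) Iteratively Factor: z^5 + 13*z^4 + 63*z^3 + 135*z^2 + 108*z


(1) = (y + 4)*(y^2 + 8*y + 16) = (y + 4)^2*(y + 4)
(2) = (w - 4)*(w^3 + 4*w^2 - 3*w - 18) = (w - 4)*(w + 3)*(w^2 + w - 6) = (w - 4)*(w + 3)^2*(w - 2)
(3) = (q - 3)*(q^2 - q - 6) = (q - 3)*(q + 2)*(q - 3)
(4) = (m)*(m^2 - 6*m + 5) = m*(m - 5)*(m - 1)
(5) = (z)*(z^4 + 13*z^3 + 63*z^2 + 135*z + 108) = z*(z + 3)*(z^3 + 10*z^2 + 33*z + 36) = z*(z + 3)*(z + 4)*(z^2 + 6*z + 9) = z*(z + 3)^2*(z + 4)*(z + 3)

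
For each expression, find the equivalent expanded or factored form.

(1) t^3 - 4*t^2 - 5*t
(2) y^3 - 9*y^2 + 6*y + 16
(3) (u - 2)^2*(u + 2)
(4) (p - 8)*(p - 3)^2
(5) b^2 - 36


(1) = t*(t - 5)*(t + 1)
(2) = (y - 8)*(y - 2)*(y + 1)
(3) = u^3 - 2*u^2 - 4*u + 8
(4) = p^3 - 14*p^2 + 57*p - 72
(5) = (b - 6)*(b + 6)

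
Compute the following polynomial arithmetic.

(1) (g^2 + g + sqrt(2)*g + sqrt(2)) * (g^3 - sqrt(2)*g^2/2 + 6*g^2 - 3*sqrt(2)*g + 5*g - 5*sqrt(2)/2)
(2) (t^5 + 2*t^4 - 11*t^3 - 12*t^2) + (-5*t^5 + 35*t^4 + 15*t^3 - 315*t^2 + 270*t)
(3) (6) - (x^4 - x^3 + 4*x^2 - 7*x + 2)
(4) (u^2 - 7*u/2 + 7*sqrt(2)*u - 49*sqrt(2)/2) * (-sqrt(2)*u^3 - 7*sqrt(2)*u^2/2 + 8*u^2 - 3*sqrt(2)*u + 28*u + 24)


(1) = g^5 + sqrt(2)*g^4/2 + 7*g^4 + 7*sqrt(2)*g^3/2 + 10*g^3 - 2*g^2 + 11*sqrt(2)*g^2/2 - 11*g + 5*sqrt(2)*g/2 - 5
(2) = -4*t^5 + 37*t^4 + 4*t^3 - 327*t^2 + 270*t
(3) = -x^4 + x^3 - 4*x^2 + 7*x + 4
(4) = -sqrt(2)*u^5 - 6*u^4 + 261*sqrt(2)*u^3/4 + 21*sqrt(2)*u^2/2 + 111*u^2/2 - 518*sqrt(2)*u + 63*u - 588*sqrt(2)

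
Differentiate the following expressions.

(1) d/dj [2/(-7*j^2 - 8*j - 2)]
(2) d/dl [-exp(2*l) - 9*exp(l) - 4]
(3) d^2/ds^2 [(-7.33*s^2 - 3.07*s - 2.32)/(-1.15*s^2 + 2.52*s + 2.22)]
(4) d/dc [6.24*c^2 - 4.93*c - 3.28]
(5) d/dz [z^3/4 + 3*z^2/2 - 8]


(1) = 4*(7*j + 4)/(7*j^2 + 8*j + 2)^2
(2) = (-2*exp(l) - 9)*exp(l)
(3) = (50.60483*s^3 + 130.69014*s^2 + 6.6861*s + 79.212504)/(1.520875*s^6 - 9.9981*s^5 + 13.10103*s^4 + 22.598352*s^3 - 25.290684*s^2 - 37.258704*s - 10.941048)
(4) = 12.48*c - 4.93
(5) = 3*z*(z + 4)/4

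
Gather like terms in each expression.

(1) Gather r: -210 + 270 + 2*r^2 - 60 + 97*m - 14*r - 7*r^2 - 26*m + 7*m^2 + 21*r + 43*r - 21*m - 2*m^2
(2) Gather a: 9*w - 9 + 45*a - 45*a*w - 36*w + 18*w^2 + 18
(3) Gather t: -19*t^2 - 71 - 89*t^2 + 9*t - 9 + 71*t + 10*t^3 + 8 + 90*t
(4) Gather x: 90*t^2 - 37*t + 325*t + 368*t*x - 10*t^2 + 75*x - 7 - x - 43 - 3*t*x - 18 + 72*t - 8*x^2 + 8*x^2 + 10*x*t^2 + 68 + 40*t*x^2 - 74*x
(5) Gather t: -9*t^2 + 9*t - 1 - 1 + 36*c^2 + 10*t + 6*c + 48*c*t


(1) = 5*m^2 + 50*m - 5*r^2 + 50*r
(2) = a*(45 - 45*w) + 18*w^2 - 27*w + 9
(3) = 10*t^3 - 108*t^2 + 170*t - 72
(4) = 80*t^2 + 40*t*x^2 + 360*t + x*(10*t^2 + 365*t)
(5) = 36*c^2 + 6*c - 9*t^2 + t*(48*c + 19) - 2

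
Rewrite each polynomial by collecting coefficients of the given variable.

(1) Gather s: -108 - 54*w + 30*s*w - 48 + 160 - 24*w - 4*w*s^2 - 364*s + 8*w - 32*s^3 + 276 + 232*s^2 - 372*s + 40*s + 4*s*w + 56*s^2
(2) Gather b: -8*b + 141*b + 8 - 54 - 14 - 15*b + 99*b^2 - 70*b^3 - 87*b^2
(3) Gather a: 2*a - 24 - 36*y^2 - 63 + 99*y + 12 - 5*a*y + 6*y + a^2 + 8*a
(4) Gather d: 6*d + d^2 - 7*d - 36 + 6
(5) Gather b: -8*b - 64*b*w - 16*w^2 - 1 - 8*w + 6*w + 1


(1) = -32*s^3 + s^2*(288 - 4*w) + s*(34*w - 696) - 70*w + 280
(2) = -70*b^3 + 12*b^2 + 118*b - 60
(3) = a^2 + a*(10 - 5*y) - 36*y^2 + 105*y - 75
(4) = d^2 - d - 30
(5) = b*(-64*w - 8) - 16*w^2 - 2*w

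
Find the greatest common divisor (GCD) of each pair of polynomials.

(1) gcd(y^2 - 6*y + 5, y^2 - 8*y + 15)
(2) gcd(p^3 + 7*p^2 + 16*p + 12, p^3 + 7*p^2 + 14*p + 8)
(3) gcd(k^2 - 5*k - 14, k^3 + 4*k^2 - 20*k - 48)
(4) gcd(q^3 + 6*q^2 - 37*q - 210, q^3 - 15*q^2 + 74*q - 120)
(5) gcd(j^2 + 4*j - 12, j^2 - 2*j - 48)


(1) = gcd((y - 5)*(y - 1), (y - 5)*(y - 3)) = y - 5
(2) = p + 2
(3) = k + 2
(4) = q - 6
(5) = j + 6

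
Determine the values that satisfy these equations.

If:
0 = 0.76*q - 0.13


Then:
q = 0.17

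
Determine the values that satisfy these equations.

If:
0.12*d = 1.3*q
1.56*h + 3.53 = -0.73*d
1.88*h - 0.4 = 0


Then:
d = -5.29
h = 0.21
q = -0.49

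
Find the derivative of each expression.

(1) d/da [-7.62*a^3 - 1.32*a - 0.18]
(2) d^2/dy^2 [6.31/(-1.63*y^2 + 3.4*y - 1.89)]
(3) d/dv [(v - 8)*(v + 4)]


(1) = -22.86*a^2 - 1.32
(2) = (33.530078*y^2 - 69.94004*y - 6.31*(3.26*y - 3.4)*(6.52*y - 6.8) + 38.878434)/(1.63*y^2 - 3.4*y + 1.89)^3
(3) = 2*v - 4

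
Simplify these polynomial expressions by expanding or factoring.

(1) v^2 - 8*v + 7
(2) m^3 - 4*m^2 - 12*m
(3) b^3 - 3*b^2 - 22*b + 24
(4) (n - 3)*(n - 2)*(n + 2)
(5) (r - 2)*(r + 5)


(1) = (v - 7)*(v - 1)
(2) = m*(m - 6)*(m + 2)
(3) = (b - 6)*(b - 1)*(b + 4)
(4) = n^3 - 3*n^2 - 4*n + 12
(5) = r^2 + 3*r - 10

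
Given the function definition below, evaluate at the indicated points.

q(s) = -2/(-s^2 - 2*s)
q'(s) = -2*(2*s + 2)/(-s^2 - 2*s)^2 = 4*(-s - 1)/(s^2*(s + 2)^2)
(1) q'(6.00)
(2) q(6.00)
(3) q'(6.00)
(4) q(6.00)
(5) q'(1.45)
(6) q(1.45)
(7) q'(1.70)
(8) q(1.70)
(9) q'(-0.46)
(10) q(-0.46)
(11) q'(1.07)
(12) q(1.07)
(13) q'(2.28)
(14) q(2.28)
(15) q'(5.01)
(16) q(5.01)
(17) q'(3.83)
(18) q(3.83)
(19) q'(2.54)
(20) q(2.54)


(1) = -0.01
(2) = 0.04
(3) = -0.01
(4) = 0.04
(5) = -0.39
(6) = 0.40
(7) = -0.27
(8) = 0.32
(9) = -4.30
(10) = -2.82
(11) = -0.77
(12) = 0.61
(13) = -0.14
(14) = 0.20
(15) = -0.02
(16) = 0.06
(17) = -0.04
(18) = 0.09
(19) = -0.11
(20) = 0.17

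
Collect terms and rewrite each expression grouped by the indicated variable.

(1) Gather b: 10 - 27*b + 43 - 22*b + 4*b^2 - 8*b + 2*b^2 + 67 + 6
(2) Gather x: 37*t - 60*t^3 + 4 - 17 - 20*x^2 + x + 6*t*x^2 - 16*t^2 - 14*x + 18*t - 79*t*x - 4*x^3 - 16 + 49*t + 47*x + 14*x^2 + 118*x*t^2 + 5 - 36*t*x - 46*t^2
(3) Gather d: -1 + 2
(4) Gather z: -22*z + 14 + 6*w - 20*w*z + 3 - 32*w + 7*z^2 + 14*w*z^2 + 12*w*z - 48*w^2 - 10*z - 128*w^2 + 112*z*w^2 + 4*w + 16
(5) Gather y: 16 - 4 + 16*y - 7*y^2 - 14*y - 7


(1) = 6*b^2 - 57*b + 126
(2) = -60*t^3 - 62*t^2 + 104*t - 4*x^3 + x^2*(6*t - 6) + x*(118*t^2 - 115*t + 34) - 24
(3) = 1
(4) = -176*w^2 - 22*w + z^2*(14*w + 7) + z*(112*w^2 - 8*w - 32) + 33
(5) = -7*y^2 + 2*y + 5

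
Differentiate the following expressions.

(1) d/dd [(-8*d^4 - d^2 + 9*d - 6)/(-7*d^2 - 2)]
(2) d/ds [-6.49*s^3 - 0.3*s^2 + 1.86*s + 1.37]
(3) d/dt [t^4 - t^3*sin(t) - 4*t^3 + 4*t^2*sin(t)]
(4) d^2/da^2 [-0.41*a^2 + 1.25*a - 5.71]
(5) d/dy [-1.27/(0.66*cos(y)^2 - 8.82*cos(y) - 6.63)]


(1) = (112*d^5 + 64*d^3 + 63*d^2 - 80*d - 18)/(49*d^4 + 28*d^2 + 4)
(2) = -19.47*s^2 - 0.6*s + 1.86
(3) = t*(-t^2*cos(t) + 4*t^2 - 3*t*sin(t) + 4*t*cos(t) - 12*t + 8*sin(t))
(4) = -0.820000000000000
(5) = (11.2014 - 1.6764*cos(y))*sin(y)/(-0.66*cos(y)^2 + 8.82*cos(y) + 6.63)^2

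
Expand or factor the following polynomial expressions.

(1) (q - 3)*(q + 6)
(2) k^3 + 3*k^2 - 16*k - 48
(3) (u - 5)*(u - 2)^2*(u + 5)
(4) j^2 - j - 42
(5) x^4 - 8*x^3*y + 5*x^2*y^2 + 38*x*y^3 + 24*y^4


(1) = q^2 + 3*q - 18
(2) = (k - 4)*(k + 3)*(k + 4)
(3) = u^4 - 4*u^3 - 21*u^2 + 100*u - 100
(4) = (j - 7)*(j + 6)
(5) = (x - 6*y)*(x - 4*y)*(x + y)^2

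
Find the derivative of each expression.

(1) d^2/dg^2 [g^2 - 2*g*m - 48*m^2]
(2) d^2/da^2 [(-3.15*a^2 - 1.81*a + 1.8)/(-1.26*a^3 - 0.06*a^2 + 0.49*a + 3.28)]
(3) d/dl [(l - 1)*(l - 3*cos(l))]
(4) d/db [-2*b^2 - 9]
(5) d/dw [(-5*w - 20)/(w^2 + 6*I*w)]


(1) = 2
(2) = (10.00188*a^6 + 17.241336*a^5 - 21.802284*a^4 + 182.51244*a^3 + 100.112976*a^2 - 42.179472*a + 60.387016)/(2.000376*a^9 + 0.285768*a^8 - 2.320164*a^7 - 15.844032*a^6 - 0.585522*a^5 + 12.158226*a^4 + 41.127695*a^3 - 0.426072*a^2 - 15.814848*a - 35.287552)
(3) = l + (l - 1)*(3*sin(l) + 1) - 3*cos(l)
(4) = -4*b
(5) = 5*(w^2 + 8*w + 24*I)/(w^2*(w^2 + 12*I*w - 36))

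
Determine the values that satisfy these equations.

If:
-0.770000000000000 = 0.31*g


Then:
g = -2.48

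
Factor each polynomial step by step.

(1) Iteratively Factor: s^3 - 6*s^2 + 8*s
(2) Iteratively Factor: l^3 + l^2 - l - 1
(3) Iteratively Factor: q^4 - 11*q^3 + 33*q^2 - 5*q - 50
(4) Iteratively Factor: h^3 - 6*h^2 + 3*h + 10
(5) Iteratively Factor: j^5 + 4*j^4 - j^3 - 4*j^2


(1) = (s)*(s^2 - 6*s + 8) = s*(s - 4)*(s - 2)
(2) = (l + 1)*(l^2 - 1) = (l - 1)*(l + 1)*(l + 1)
(3) = (q - 2)*(q^3 - 9*q^2 + 15*q + 25) = (q - 2)*(q + 1)*(q^2 - 10*q + 25) = (q - 5)*(q - 2)*(q + 1)*(q - 5)
(4) = (h + 1)*(h^2 - 7*h + 10) = (h - 5)*(h + 1)*(h - 2)
(5) = (j + 4)*(j^4 - j^2) = (j - 1)*(j + 4)*(j^3 + j^2) = (j - 1)*(j + 1)*(j + 4)*(j^2) = j*(j - 1)*(j + 1)*(j + 4)*(j)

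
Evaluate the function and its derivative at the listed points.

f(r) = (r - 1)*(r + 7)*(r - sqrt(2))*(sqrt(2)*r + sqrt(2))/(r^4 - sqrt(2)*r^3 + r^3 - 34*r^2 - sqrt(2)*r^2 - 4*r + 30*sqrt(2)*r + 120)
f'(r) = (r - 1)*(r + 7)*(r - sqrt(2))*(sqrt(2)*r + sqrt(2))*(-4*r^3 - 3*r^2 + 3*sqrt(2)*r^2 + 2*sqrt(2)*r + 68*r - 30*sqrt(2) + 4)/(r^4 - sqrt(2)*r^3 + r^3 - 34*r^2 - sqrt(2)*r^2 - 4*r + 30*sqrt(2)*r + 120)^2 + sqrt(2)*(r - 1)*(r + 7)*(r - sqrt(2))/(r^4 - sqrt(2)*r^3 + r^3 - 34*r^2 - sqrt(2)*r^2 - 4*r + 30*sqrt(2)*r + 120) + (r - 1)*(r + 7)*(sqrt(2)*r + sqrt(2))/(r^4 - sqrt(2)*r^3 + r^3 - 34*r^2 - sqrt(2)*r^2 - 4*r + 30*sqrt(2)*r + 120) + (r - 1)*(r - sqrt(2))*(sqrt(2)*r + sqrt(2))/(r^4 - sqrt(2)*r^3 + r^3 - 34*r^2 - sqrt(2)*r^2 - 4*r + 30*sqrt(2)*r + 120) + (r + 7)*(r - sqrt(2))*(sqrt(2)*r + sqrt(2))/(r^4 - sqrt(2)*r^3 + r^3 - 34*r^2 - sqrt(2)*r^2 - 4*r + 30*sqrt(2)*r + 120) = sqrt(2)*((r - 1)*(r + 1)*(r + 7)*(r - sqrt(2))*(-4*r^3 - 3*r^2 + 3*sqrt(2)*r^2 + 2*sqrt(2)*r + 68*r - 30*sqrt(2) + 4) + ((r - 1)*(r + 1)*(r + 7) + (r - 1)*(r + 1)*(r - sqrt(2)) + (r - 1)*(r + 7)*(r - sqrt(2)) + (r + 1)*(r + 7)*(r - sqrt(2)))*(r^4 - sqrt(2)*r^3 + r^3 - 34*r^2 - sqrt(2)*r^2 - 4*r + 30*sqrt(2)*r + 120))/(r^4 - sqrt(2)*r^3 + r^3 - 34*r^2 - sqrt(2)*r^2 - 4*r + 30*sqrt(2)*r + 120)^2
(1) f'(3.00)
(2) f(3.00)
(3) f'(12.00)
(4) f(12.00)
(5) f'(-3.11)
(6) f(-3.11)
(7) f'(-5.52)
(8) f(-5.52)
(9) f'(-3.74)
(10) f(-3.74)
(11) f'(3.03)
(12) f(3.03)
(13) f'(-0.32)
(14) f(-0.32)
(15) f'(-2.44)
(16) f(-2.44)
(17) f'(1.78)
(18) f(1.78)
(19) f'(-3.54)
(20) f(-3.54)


(1) = 55.08
(2) = -13.16
(3) = -0.18
(4) = 2.62
(5) = -0.13
(6) = 0.91
(7) = -3.63
(8) = 2.47
(9) = -0.21
(10) = 1.02
(11) = 39.18
(12) = -11.77
(13) = -0.04
(14) = 0.14
(15) = -0.01
(16) = 0.86
(17) = 0.62
(18) = 0.12
(19) = -0.19
(20) = 0.98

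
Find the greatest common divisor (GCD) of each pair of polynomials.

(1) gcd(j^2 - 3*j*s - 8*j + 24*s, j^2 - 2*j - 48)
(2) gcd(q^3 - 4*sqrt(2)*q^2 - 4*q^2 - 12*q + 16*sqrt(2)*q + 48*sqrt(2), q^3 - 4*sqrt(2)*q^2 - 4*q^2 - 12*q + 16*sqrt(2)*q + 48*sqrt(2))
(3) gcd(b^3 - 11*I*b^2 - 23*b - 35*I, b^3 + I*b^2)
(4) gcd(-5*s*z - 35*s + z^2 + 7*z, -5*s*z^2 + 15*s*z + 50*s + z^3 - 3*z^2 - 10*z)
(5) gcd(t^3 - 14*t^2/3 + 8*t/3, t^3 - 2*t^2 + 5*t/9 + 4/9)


(1) = gcd((j - 8)*(j - 3*s), (j - 8)*(j + 6)) = j - 8
(2) = gcd((q - 6)*(q + 2)*(q - 4*sqrt(2)), (q - 6)*(q + 2)*(q - 4*sqrt(2))) = q^3 + q^2*(-4*sqrt(2) - 4) + q*(-12 + 16*sqrt(2)) + 48*sqrt(2)
(3) = b + I
(4) = gcd((-5*s + z)*(z + 7), (-5*s + z)*(z - 5)*(z + 2)) = -5*s + z
(5) = gcd(t*(t - 4)*(t - 2/3), (t - 4/3)*(t - 1)*(t + 1/3)) = 1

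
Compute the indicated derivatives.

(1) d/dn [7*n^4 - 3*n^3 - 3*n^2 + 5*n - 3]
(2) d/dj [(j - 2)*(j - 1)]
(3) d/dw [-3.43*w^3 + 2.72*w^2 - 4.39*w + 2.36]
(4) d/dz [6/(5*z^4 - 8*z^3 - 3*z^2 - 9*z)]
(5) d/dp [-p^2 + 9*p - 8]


(1) = 28*n^3 - 9*n^2 - 6*n + 5
(2) = 2*j - 3
(3) = -10.29*w^2 + 5.44*w - 4.39
(4) = 6*(-20*z^3 + 24*z^2 + 6*z + 9)/(z^2*(-5*z^3 + 8*z^2 + 3*z + 9)^2)
(5) = 9 - 2*p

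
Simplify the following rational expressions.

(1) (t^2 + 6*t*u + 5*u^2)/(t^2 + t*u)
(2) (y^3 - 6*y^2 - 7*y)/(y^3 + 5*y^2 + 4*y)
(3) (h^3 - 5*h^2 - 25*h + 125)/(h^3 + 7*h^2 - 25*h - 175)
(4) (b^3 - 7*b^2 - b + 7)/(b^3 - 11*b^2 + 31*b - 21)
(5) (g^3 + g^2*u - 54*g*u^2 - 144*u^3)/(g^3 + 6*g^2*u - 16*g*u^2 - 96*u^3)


(1) = (t + 5*u)/t
(2) = (y - 7)/(y + 4)
(3) = (h - 5)/(h + 7)
(4) = (b + 1)/(b - 3)
(5) = (-g^2 + 5*g*u + 24*u^2)/(-g^2 + 16*u^2)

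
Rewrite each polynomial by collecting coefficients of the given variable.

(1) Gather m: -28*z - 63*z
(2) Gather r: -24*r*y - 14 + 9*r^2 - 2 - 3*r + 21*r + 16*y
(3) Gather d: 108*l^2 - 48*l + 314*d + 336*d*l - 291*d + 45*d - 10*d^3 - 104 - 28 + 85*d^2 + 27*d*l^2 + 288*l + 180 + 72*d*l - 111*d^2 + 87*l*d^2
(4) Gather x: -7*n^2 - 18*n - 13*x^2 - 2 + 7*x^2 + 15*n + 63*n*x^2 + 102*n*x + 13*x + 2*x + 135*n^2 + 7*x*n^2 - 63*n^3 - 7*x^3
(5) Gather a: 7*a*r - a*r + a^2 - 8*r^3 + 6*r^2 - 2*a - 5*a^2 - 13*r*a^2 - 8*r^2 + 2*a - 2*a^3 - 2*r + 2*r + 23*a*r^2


(1) = -91*z
(2) = 9*r^2 + r*(18 - 24*y) + 16*y - 16
(3) = -10*d^3 + d^2*(87*l - 26) + d*(27*l^2 + 408*l + 68) + 108*l^2 + 240*l + 48
(4) = -63*n^3 + 128*n^2 - 3*n - 7*x^3 + x^2*(63*n - 6) + x*(7*n^2 + 102*n + 15) - 2
(5) = -2*a^3 + a^2*(-13*r - 4) + a*(23*r^2 + 6*r) - 8*r^3 - 2*r^2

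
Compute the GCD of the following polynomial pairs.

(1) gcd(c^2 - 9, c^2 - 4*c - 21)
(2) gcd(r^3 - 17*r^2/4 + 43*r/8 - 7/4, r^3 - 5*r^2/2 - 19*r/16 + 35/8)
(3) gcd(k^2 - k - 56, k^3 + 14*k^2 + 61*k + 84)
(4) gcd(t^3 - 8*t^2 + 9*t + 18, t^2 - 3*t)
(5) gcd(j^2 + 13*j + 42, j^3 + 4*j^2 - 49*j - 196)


(1) = c + 3
(2) = gcd((r - 2)*(r - 7/4)*(r - 1/2), (r - 2)*(r - 7/4)*(r + 5/4)) = r^2 - 15*r/4 + 7/2
(3) = k + 7
(4) = t - 3
(5) = j + 7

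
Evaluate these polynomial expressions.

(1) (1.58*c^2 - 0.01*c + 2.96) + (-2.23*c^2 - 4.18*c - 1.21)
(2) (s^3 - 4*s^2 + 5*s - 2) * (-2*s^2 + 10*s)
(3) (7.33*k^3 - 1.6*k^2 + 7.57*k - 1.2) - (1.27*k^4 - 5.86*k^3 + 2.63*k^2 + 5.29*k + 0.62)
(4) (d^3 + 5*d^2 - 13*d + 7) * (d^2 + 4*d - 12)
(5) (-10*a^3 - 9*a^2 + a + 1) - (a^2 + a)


(1) = -0.65*c^2 - 4.19*c + 1.75
(2) = -2*s^5 + 18*s^4 - 50*s^3 + 54*s^2 - 20*s
(3) = -1.27*k^4 + 13.19*k^3 - 4.23*k^2 + 2.28*k - 1.82
(4) = d^5 + 9*d^4 - 5*d^3 - 105*d^2 + 184*d - 84
(5) = -10*a^3 - 10*a^2 + 1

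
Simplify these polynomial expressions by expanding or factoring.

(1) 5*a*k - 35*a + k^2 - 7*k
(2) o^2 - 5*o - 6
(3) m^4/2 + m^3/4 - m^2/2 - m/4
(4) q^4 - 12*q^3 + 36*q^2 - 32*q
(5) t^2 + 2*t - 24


(1) = (5*a + k)*(k - 7)
(2) = (o - 6)*(o + 1)
(3) = m*(m/2 + 1/2)*(m - 1)*(m + 1/2)
(4) = q*(q - 8)*(q - 2)^2
(5) = (t - 4)*(t + 6)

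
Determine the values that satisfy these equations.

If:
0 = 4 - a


Then:
a = 4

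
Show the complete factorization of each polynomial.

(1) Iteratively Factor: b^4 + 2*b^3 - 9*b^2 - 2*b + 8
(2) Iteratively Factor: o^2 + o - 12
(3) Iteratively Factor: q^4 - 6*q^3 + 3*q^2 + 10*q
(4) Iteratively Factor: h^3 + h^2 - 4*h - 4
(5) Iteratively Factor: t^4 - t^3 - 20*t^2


(1) = (b - 1)*(b^3 + 3*b^2 - 6*b - 8) = (b - 1)*(b + 1)*(b^2 + 2*b - 8) = (b - 1)*(b + 1)*(b + 4)*(b - 2)
(2) = (o + 4)*(o - 3)
(3) = (q + 1)*(q^3 - 7*q^2 + 10*q) = (q - 2)*(q + 1)*(q^2 - 5*q) = q*(q - 2)*(q + 1)*(q - 5)
(4) = (h + 2)*(h^2 - h - 2) = (h - 2)*(h + 2)*(h + 1)
(5) = (t)*(t^3 - t^2 - 20*t) = t^2*(t^2 - t - 20) = t^2*(t - 5)*(t + 4)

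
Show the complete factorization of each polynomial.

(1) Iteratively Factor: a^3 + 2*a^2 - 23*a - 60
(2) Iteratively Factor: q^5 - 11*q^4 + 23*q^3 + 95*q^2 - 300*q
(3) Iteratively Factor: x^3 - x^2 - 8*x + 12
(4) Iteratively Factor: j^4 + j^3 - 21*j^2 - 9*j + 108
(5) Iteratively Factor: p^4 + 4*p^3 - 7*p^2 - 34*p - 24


(1) = (a + 4)*(a^2 - 2*a - 15) = (a - 5)*(a + 4)*(a + 3)
(2) = (q)*(q^4 - 11*q^3 + 23*q^2 + 95*q - 300) = q*(q - 5)*(q^3 - 6*q^2 - 7*q + 60) = q*(q - 5)^2*(q^2 - q - 12) = q*(q - 5)^2*(q - 4)*(q + 3)
(3) = (x - 2)*(x^2 + x - 6) = (x - 2)*(x + 3)*(x - 2)
(4) = (j - 3)*(j^3 + 4*j^2 - 9*j - 36) = (j - 3)^2*(j^2 + 7*j + 12) = (j - 3)^2*(j + 4)*(j + 3)
(5) = (p + 2)*(p^3 + 2*p^2 - 11*p - 12) = (p - 3)*(p + 2)*(p^2 + 5*p + 4) = (p - 3)*(p + 2)*(p + 4)*(p + 1)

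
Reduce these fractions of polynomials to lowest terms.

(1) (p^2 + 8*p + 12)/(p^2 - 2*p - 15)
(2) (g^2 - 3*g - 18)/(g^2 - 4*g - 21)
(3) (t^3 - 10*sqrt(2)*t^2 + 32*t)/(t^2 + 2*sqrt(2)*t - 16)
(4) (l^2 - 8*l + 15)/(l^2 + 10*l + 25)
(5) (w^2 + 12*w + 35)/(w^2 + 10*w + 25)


(1) = (p^2 + 8*p + 12)/(p^2 - 2*p - 15)
(2) = (g - 6)/(g - 7)
(3) = (t^2 - 8*sqrt(2)*t)/(t + 4*sqrt(2))
(4) = (l^2 - 8*l + 15)/(l^2 + 10*l + 25)
(5) = (w + 7)/(w + 5)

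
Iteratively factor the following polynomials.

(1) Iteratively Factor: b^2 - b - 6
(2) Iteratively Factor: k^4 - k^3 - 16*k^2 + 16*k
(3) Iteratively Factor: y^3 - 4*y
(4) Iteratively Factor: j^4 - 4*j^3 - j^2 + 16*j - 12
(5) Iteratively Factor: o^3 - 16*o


(1) = (b + 2)*(b - 3)
(2) = (k - 1)*(k^3 - 16*k) = (k - 1)*(k + 4)*(k^2 - 4*k) = (k - 4)*(k - 1)*(k + 4)*(k)
(3) = (y + 2)*(y^2 - 2*y) = y*(y + 2)*(y - 2)
(4) = (j - 3)*(j^3 - j^2 - 4*j + 4) = (j - 3)*(j - 2)*(j^2 + j - 2) = (j - 3)*(j - 2)*(j + 2)*(j - 1)
(5) = (o + 4)*(o^2 - 4*o) = (o - 4)*(o + 4)*(o)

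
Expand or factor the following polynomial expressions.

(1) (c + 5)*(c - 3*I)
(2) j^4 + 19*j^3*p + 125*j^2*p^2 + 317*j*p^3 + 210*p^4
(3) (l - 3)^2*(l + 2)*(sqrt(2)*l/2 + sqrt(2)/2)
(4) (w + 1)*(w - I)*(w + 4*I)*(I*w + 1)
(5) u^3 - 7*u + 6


(1) = c^2 + 5*c - 3*I*c - 15*I
(2) = (j + p)*(j + 5*p)*(j + 6*p)*(j + 7*p)
(3) = sqrt(2)*l^4/2 - 3*sqrt(2)*l^3/2 - 7*sqrt(2)*l^2/2 + 15*sqrt(2)*l/2 + 9*sqrt(2)
(4) = I*w^4 - 2*w^3 + I*w^3 - 2*w^2 + 7*I*w^2 + 4*w + 7*I*w + 4
(5) = (u - 2)*(u - 1)*(u + 3)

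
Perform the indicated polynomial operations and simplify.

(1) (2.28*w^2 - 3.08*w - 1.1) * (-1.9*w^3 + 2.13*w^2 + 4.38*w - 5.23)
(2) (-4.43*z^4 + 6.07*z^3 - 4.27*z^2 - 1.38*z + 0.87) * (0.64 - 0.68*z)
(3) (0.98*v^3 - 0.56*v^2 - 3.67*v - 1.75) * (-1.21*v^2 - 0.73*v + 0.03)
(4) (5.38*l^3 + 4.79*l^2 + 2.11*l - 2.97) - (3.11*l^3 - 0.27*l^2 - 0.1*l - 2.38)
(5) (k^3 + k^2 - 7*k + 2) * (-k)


(1) = -4.332*w^5 + 10.7084*w^4 + 5.516*w^3 - 27.7578*w^2 + 11.2904*w + 5.753
(2) = 3.0124*z^5 - 6.9628*z^4 + 6.7884*z^3 - 1.7944*z^2 - 1.4748*z + 0.5568
(3) = -1.1858*v^5 - 0.0378*v^4 + 4.8789*v^3 + 4.7798*v^2 + 1.1674*v - 0.0525
(4) = 2.27*l^3 + 5.06*l^2 + 2.21*l - 0.59
(5) = -k^4 - k^3 + 7*k^2 - 2*k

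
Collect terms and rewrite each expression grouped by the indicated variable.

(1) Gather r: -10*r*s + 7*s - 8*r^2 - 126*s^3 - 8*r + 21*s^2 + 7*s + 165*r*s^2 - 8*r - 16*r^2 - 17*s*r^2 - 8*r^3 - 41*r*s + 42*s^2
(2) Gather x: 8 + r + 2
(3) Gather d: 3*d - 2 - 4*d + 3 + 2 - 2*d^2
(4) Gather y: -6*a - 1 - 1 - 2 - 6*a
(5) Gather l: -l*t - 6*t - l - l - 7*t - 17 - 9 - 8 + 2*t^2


(1) = -8*r^3 + r^2*(-17*s - 24) + r*(165*s^2 - 51*s - 16) - 126*s^3 + 63*s^2 + 14*s
(2) = r + 10
(3) = -2*d^2 - d + 3
(4) = -12*a - 4
(5) = l*(-t - 2) + 2*t^2 - 13*t - 34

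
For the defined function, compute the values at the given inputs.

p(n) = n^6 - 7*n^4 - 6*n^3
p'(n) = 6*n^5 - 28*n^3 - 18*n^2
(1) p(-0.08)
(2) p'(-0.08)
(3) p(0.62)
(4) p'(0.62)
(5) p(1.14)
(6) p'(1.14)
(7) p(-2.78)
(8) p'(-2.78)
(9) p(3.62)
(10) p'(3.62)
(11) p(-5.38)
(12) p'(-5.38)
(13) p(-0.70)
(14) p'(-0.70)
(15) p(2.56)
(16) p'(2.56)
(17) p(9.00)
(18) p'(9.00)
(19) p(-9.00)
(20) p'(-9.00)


(1) = 0.00
(2) = -0.10
(3) = -2.41
(4) = -13.04
(5) = -18.52
(6) = -53.32
(7) = 172.42
(8) = -533.80
(9) = 763.65
(10) = 2165.73
(11) = 19318.87
(12) = -23204.30
(13) = 0.49
(14) = -0.22
(15) = -119.84
(16) = 71.98
(17) = 481140.00
(18) = 332424.00
(19) = 489888.00
(20) = -335340.00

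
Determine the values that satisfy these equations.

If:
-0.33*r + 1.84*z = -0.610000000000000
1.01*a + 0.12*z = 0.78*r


Then:
a = 4.18721872187219*z + 1.42754275427543
r = 5.57575757575758*z + 1.84848484848485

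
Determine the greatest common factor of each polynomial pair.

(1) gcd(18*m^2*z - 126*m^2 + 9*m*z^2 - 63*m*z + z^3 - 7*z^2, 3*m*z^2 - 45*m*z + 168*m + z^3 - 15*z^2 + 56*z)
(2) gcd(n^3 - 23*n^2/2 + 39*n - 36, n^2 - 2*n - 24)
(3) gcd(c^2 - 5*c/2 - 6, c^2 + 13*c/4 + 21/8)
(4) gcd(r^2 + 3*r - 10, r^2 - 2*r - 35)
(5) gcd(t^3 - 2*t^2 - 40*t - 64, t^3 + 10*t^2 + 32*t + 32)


(1) = 3*m*z - 21*m + z^2 - 7*z
(2) = gcd((n - 6)*(n - 4)*(n - 3/2), (n - 6)*(n + 4)) = n - 6
(3) = gcd((c - 4)*(c + 3/2), (c + 3/2)*(c + 7/4)) = c + 3/2
(4) = r + 5
(5) = t^2 + 6*t + 8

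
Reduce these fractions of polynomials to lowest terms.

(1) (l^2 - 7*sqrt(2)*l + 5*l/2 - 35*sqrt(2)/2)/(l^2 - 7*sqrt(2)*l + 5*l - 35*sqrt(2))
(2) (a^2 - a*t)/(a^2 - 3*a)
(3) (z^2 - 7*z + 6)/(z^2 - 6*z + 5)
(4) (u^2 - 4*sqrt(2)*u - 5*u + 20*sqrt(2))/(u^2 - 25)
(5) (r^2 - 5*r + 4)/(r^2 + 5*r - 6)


(1) = (2*l + 5)/(2*l + 10)
(2) = (a - t)/(a - 3)
(3) = (z - 6)/(z - 5)
(4) = (u - 4*sqrt(2))/(u + 5)
(5) = (r - 4)/(r + 6)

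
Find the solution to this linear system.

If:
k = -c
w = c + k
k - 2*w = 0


Then:
c = 0
k = 0
w = 0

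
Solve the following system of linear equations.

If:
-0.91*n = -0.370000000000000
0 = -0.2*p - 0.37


Then:
n = 0.41
p = -1.85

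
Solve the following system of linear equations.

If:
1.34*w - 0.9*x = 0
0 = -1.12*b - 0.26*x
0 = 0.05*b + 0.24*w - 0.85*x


Then:
b = 0.00
w = 0.00
x = 0.00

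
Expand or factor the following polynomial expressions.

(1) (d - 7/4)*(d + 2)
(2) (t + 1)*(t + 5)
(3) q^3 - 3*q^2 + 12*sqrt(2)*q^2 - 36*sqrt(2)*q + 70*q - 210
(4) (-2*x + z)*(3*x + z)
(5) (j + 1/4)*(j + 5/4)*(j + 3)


(1) = d^2 + d/4 - 7/2
(2) = t^2 + 6*t + 5
(3) = (q - 3)*(q + 5*sqrt(2))*(q + 7*sqrt(2))
(4) = -6*x^2 + x*z + z^2
(5) = j^3 + 9*j^2/2 + 77*j/16 + 15/16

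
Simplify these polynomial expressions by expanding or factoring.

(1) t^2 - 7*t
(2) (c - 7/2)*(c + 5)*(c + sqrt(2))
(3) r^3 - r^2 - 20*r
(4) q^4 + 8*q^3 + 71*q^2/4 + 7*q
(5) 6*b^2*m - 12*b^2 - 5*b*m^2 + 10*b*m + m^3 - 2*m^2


(1) = t*(t - 7)
(2) = c^3 + sqrt(2)*c^2 + 3*c^2/2 - 35*c/2 + 3*sqrt(2)*c/2 - 35*sqrt(2)/2
(3) = r*(r - 5)*(r + 4)
(4) = q*(q + 1/2)*(q + 7/2)*(q + 4)
(5) = (-3*b + m)*(-2*b + m)*(m - 2)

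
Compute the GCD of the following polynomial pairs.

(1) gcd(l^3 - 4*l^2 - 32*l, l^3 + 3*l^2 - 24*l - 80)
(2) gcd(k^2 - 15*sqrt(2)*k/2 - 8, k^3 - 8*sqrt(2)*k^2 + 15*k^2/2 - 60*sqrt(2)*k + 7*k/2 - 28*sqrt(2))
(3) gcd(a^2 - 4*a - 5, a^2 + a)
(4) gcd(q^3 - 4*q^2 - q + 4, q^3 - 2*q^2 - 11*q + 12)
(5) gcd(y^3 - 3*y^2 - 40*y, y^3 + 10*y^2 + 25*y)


(1) = l + 4
(2) = k - 8*sqrt(2)
(3) = a + 1
(4) = q^2 - 5*q + 4
(5) = gcd(y*(y - 8)*(y + 5), y*(y + 5)^2) = y^2 + 5*y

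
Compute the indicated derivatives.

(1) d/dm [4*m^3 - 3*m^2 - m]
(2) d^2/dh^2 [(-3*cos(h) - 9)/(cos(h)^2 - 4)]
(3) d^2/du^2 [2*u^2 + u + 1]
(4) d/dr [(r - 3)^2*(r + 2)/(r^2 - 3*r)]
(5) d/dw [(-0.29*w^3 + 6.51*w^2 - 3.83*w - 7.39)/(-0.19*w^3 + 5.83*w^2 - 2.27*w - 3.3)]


(1) = 12*m^2 - 6*m - 1
(2) = 3*(-8*(cos(h) + 3)*sin(h)^2*cos(h)^2 + (cos(h)^2 - 4)^2*cos(h) - 2*(cos(h)^2 - 4)*(3*cos(2*h) + cos(3*h)))/(cos(h)^2 - 4)^3
(3) = 4
(4) = 1 + 6/r^2
(5) = (-0.4538*w^4 - 0.1388*w^3 + 6.2099*w^2 + 43.2014*w - 4.1363)/(0.0361*w^6 - 2.2154*w^5 + 34.8515*w^4 - 25.2142*w^3 - 33.3251*w^2 + 14.982*w + 10.89)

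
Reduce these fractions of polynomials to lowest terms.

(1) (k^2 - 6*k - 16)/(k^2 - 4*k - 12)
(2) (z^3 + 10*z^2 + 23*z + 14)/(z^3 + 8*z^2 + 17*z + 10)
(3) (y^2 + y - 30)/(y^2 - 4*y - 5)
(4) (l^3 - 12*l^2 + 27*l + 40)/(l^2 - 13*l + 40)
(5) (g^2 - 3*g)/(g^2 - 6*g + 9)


(1) = (k - 8)/(k - 6)
(2) = (z + 7)/(z + 5)
(3) = (y + 6)/(y + 1)
(4) = l + 1
(5) = g/(g - 3)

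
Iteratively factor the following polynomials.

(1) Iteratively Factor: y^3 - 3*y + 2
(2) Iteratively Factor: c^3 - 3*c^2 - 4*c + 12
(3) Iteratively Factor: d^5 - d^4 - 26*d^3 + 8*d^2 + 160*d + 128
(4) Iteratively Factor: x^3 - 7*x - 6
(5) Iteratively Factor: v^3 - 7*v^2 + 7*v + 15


(1) = (y - 1)*(y^2 + y - 2) = (y - 1)^2*(y + 2)
(2) = (c - 2)*(c^2 - c - 6) = (c - 3)*(c - 2)*(c + 2)
(3) = (d - 4)*(d^4 + 3*d^3 - 14*d^2 - 48*d - 32) = (d - 4)*(d + 1)*(d^3 + 2*d^2 - 16*d - 32) = (d - 4)*(d + 1)*(d + 2)*(d^2 - 16) = (d - 4)*(d + 1)*(d + 2)*(d + 4)*(d - 4)
(4) = (x - 3)*(x^2 + 3*x + 2) = (x - 3)*(x + 2)*(x + 1)
(5) = (v - 5)*(v^2 - 2*v - 3) = (v - 5)*(v - 3)*(v + 1)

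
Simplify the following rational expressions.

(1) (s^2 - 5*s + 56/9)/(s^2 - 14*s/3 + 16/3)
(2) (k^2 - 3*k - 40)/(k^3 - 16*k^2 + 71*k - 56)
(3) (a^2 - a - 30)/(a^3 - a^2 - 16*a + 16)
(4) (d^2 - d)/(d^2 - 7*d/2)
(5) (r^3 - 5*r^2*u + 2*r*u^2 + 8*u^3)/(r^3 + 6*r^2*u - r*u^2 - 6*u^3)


(1) = (3*s - 7)/(3*s - 6)
(2) = (k + 5)/(k^2 - 8*k + 7)
(3) = (a^2 - a - 30)/(a^3 - a^2 - 16*a + 16)
(4) = (2*d - 2)/(2*d - 7)
(5) = (r^2 - 6*r*u + 8*u^2)/(r^2 + 5*r*u - 6*u^2)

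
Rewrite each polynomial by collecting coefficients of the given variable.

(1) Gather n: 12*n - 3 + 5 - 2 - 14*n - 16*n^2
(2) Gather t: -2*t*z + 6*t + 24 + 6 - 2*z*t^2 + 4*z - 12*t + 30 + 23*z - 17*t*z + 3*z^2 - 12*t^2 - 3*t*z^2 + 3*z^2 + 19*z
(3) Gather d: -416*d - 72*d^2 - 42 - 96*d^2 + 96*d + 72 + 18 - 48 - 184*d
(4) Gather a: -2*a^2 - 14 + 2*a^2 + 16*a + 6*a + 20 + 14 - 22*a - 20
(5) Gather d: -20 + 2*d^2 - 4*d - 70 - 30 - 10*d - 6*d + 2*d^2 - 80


(1) = -16*n^2 - 2*n
(2) = t^2*(-2*z - 12) + t*(-3*z^2 - 19*z - 6) + 6*z^2 + 46*z + 60
(3) = -168*d^2 - 504*d
(4) = 0
(5) = 4*d^2 - 20*d - 200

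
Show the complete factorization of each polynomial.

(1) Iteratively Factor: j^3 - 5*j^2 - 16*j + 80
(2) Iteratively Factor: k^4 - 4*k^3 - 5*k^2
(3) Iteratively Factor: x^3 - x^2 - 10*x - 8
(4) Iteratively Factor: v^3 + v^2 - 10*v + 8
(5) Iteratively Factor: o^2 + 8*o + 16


(1) = (j - 5)*(j^2 - 16) = (j - 5)*(j - 4)*(j + 4)
(2) = (k + 1)*(k^3 - 5*k^2) = k*(k + 1)*(k^2 - 5*k) = k^2*(k + 1)*(k - 5)
(3) = (x - 4)*(x^2 + 3*x + 2) = (x - 4)*(x + 2)*(x + 1)
(4) = (v + 4)*(v^2 - 3*v + 2) = (v - 2)*(v + 4)*(v - 1)
(5) = (o + 4)*(o + 4)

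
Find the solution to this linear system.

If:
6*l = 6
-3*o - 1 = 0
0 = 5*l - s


Then:
l = 1
o = -1/3
s = 5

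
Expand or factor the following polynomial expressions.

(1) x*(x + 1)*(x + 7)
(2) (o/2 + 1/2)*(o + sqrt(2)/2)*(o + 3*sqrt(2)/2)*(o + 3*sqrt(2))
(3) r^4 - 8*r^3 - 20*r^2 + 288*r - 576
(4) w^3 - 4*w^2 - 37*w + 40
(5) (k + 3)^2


(1) = x^3 + 8*x^2 + 7*x
(2) = o^4/2 + o^3/2 + 5*sqrt(2)*o^3/2 + 5*sqrt(2)*o^2/2 + 27*o^2/4 + 9*sqrt(2)*o/4 + 27*o/4 + 9*sqrt(2)/4
(3) = (r - 6)*(r - 4)^2*(r + 6)
(4) = (w - 8)*(w - 1)*(w + 5)
(5) = k^2 + 6*k + 9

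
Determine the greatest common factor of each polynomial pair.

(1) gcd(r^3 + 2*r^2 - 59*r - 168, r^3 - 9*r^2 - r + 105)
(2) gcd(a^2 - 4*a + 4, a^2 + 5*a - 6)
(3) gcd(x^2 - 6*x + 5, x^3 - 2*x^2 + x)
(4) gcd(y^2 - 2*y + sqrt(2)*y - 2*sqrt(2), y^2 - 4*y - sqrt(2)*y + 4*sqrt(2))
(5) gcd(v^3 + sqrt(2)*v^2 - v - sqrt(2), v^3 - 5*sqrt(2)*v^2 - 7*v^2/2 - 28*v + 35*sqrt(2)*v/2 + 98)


(1) = gcd((r - 8)*(r + 3)*(r + 7), (r - 7)*(r - 5)*(r + 3)) = r + 3
(2) = 1
(3) = gcd((x - 5)*(x - 1), x*(x - 1)^2) = x - 1
(4) = gcd((y - 2)*(y + sqrt(2)), (y - 4)*(y - sqrt(2))) = 1
(5) = gcd((v - 1)*(v + 1)*(v + sqrt(2)), (v - 7/2)*(v - 7*sqrt(2))*(v + 2*sqrt(2))) = 1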